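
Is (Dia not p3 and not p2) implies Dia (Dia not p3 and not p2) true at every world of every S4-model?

Tableau for the negation not ((Dia not p3 and not p2) implies Dia (Dia not p3 and not p2)):
1. not ((Dia not p3 and not p2) implies Dia (Dia not p3 and not p2)), 0
2. Dia not p3 and not p2, 0
3. not Dia (Dia not p3 and not p2), 0
4. Dia not p3, 0
5. not p2, 0
6. not (Dia not p3 and not p2), 0
7. not Dia not p3, 0
8. p3, 0
9. not p3, 1
10. not (Dia not p3 and not p2), 1
11. p3, 1
Accessibility: 0R0, 0R1, 1R1
Branch closes: p3 and not p3 both at 1.
All branches of the negation close; one closing branch shown above.

Yes, valid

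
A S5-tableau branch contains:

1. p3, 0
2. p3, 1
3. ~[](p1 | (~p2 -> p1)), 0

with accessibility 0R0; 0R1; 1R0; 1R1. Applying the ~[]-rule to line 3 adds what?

a fresh world 2 with 0R2, and ~(p1 | (~p2 -> p1)) at 2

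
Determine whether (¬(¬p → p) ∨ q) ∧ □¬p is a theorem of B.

Not valid

Tableau for the negation ¬((¬(¬p → p) ∨ q) ∧ □¬p):
1. ¬((¬(¬p → p) ∨ q) ∧ □¬p), u
2. ¬□¬p, u
3. p, v
Accessibility: uRu, uRv, vRu, vRv
The negation has an open branch (countermodel exists).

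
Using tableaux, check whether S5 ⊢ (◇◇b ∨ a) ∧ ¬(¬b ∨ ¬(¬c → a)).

Tableau for the negation ¬((◇◇b ∨ a) ∧ ¬(¬b ∨ ¬(¬c → a))):
1. ¬((◇◇b ∨ a) ∧ ¬(¬b ∨ ¬(¬c → a))), w0
2. ¬b ∨ ¬(¬c → a), w0
3. ¬(¬c → a), w0
4. ¬c, w0
5. ¬a, w0
Accessibility: w0Rw0
The negation has an open branch (countermodel exists).

No, not valid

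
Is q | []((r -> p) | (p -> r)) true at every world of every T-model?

Tableau for the negation ~(q | []((r -> p) | (p -> r))):
1. ~(q | []((r -> p) | (p -> r))), u
2. ~q, u   [~|-rule on 1]
3. ~[]((r -> p) | (p -> r)), u   [~|-rule on 1]
4. ~((r -> p) | (p -> r)), v   [~[]-rule on 3: fresh world v, uRv]
5. ~(r -> p), v   [~|-rule on 4]
6. ~(p -> r), v   [~|-rule on 4]
7. r, v   [~->-rule on 5]
8. ~p, v   [~->-rule on 5]
9. p, v   [~->-rule on 6]
10. ~r, v   [~->-rule on 6]
Accessibility: uRu, uRv, vRv
Branch closes: p and ~p both at v.
All branches of the negation close; one closing branch shown above.

Valid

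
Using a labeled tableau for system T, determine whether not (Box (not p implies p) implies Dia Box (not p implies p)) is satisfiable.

1. not (Box (not p implies p) implies Dia Box (not p implies p)), u
2. Box (not p implies p), u   [neg-implies-rule on 1]
3. not Dia Box (not p implies p), u   [neg-implies-rule on 1]
4. not p implies p, u   [Box-rule on 2 via uRu]
5. not Box (not p implies p), u   [neg-Dia-rule on 3 via uRu]
6. p, u   [implies-rule on 4 (branches; this branch)]
7. not (not p implies p), v   [neg-Box-rule on 5: fresh world v, uRv]
8. not p, v   [neg-implies-rule on 7]
9. not p implies p, v   [Box-rule on 2 via uRv]
10. not Box (not p implies p), v   [neg-Dia-rule on 3 via uRv]
11. p, v   [implies-rule on 9 (branches; this branch)]
Accessibility: uRu, uRv, vRv
Branch closes: p and not p both at v.
(One branch shown.) All branches close.

No, unsatisfiable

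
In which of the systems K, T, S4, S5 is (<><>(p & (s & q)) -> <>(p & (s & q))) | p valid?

S4, S5

S4-tableau for the negation ~((<><>(p & (s & q)) -> <>(p & (s & q))) | p):
1. ~((<><>(p & (s & q)) -> <>(p & (s & q))) | p), w0
2. ~(<><>(p & (s & q)) -> <>(p & (s & q))), w0
3. ~p, w0
4. <><>(p & (s & q)), w0
5. ~<>(p & (s & q)), w0
6. ~(p & (s & q)), w0
7. ~(s & q), w0
8. ~q, w0
9. <>(p & (s & q)), w1
10. ~(p & (s & q)), w1
11. ~(s & q), w1
12. ~q, w1
13. p & (s & q), w2
14. p, w2
15. s & q, w2
16. s, w2
17. q, w2
18. ~(p & (s & q)), w2
19. ~(s & q), w2
20. ~q, w2
Accessibility: w0Rw0, w0Rw1, w0Rw2, w1Rw1, w1Rw2, w2Rw2
Branch closes: q and ~q both at w2.
Every branch closes (one shown): valid in S4, hence also in S5 (every theorem of S4 is a theorem of S5).
T-tableau for the negation ~((<><>(p & (s & q)) -> <>(p & (s & q))) | p):
1. ~((<><>(p & (s & q)) -> <>(p & (s & q))) | p), w0
2. ~(<><>(p & (s & q)) -> <>(p & (s & q))), w0
3. ~p, w0
4. <><>(p & (s & q)), w0
5. ~<>(p & (s & q)), w0
6. ~(p & (s & q)), w0
7. ~(s & q), w0
8. ~q, w0
9. <>(p & (s & q)), w1
10. ~(p & (s & q)), w1
11. ~(s & q), w1
12. ~q, w1
13. p & (s & q), w2
14. p, w2
15. s & q, w2
16. s, w2
17. q, w2
Accessibility: w0Rw0, w0Rw1, w1Rw1, w1Rw2, w2Rw2
Complete open branch: countermodel on a T-frame, so not valid in T, nor in K (the same frame is also a K-frame).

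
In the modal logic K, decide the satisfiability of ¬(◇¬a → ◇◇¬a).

1. ¬(◇¬a → ◇◇¬a), u
2. ◇¬a, u
3. ¬◇◇¬a, u
4. ¬a, v
5. ¬◇¬a, v
Accessibility: uRv

Yes, satisfiable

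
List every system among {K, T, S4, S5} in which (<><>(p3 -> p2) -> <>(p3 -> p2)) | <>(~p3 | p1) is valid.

S4, S5

T-tableau for the negation ~((<><>(p3 -> p2) -> <>(p3 -> p2)) | <>(~p3 | p1)):
1. ~((<><>(p3 -> p2) -> <>(p3 -> p2)) | <>(~p3 | p1)), u
2. ~(<><>(p3 -> p2) -> <>(p3 -> p2)), u
3. ~<>(~p3 | p1), u
4. <><>(p3 -> p2), u
5. ~<>(p3 -> p2), u
6. ~(~p3 | p1), u
7. p3, u
8. ~p1, u
9. ~(p3 -> p2), u
10. ~p2, u
11. <>(p3 -> p2), v
12. ~(~p3 | p1), v
13. p3, v
14. ~p1, v
15. ~(p3 -> p2), v
16. ~p2, v
17. p3 -> p2, w
18. p2, w
Accessibility: uRu, uRv, vRv, vRw, wRw
Complete open branch: countermodel on a T-frame, so not valid in T, nor in K (the same frame is also a K-frame).
S4-tableau for the negation ~((<><>(p3 -> p2) -> <>(p3 -> p2)) | <>(~p3 | p1)):
1. ~((<><>(p3 -> p2) -> <>(p3 -> p2)) | <>(~p3 | p1)), u
2. ~(<><>(p3 -> p2) -> <>(p3 -> p2)), u
3. ~<>(~p3 | p1), u
4. <><>(p3 -> p2), u
5. ~<>(p3 -> p2), u
6. ~(~p3 | p1), u
7. p3, u
8. ~p1, u
9. ~(p3 -> p2), u
10. ~p2, u
11. <>(p3 -> p2), v
12. ~(~p3 | p1), v
13. p3, v
14. ~p1, v
15. ~(p3 -> p2), v
16. ~p2, v
17. p3 -> p2, w
18. ~(~p3 | p1), w
19. p3, w
20. ~p1, w
21. ~(p3 -> p2), w
22. ~p2, w
23. p2, w
Accessibility: uRu, uRv, uRw, vRv, vRw, wRw
Branch closes: p2 and ~p2 both at w.
Every branch closes (one shown): valid in S4, hence also in S5 (every theorem of S4 is a theorem of S5).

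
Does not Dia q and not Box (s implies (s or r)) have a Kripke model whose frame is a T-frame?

1. not Dia q and not Box (s implies (s or r)), u
2. not Dia q, u
3. not Box (s implies (s or r)), u
4. not q, u
5. not (s implies (s or r)), v
6. s, v
7. not (s or r), v
8. not s, v
9. not r, v
Accessibility: uRu, uRv, vRv
Branch closes: s and not s both at v.
(One branch shown.) All branches close.

Unsatisfiable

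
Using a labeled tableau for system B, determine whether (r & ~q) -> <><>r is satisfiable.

Yes, satisfiable

1. (r & ~q) -> <><>r, 0
2. <><>r, 0
3. <>r, 1
4. r, 2
Accessibility: 0R0, 0R1, 1R0, 1R1, 1R2, 2R1, 2R2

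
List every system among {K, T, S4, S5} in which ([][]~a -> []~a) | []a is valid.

T, S4, S5

K-tableau for the negation ~(([][]~a -> []~a) | []a):
1. ~(([][]~a -> []~a) | []a), w0
2. ~([][]~a -> []~a), w0
3. ~[]a, w0
4. [][]~a, w0
5. ~[]~a, w0
6. ~a, w1
7. []~a, w1
8. a, w2
9. []~a, w2
Accessibility: w0Rw1, w0Rw2
Complete open branch: countermodel on a K-frame, so not valid in K.
T-tableau for the negation ~(([][]~a -> []~a) | []a):
1. ~(([][]~a -> []~a) | []a), w0
2. ~([][]~a -> []~a), w0
3. ~[]a, w0
4. [][]~a, w0
5. ~[]~a, w0
6. []~a, w0
7. ~a, w0
8. ~a, w1
9. []~a, w1
10. a, w2
11. []~a, w2
12. ~a, w2
Accessibility: w0Rw0, w0Rw1, w0Rw2, w1Rw1, w2Rw2
Branch closes: a and ~a both at w2.
Every branch closes (one shown): valid in T, hence also in S4, S5 (every theorem of T is a theorem of S4 and S5).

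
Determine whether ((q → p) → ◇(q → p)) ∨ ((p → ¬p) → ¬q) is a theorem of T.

Yes, valid

Tableau for the negation ¬(((q → p) → ◇(q → p)) ∨ ((p → ¬p) → ¬q)):
1. ¬(((q → p) → ◇(q → p)) ∨ ((p → ¬p) → ¬q)), w0
2. ¬((q → p) → ◇(q → p)), w0
3. ¬((p → ¬p) → ¬q), w0
4. q → p, w0
5. ¬◇(q → p), w0
6. p → ¬p, w0
7. q, w0
8. ¬(q → p), w0
9. ¬p, w0
10. p, w0
Accessibility: w0Rw0
Branch closes: p and ¬p both at w0.
Every branch of the negation's tableau closes; the branch above is one of them.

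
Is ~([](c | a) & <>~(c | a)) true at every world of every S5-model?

Valid

Tableau for the negation [](c | a) & <>~(c | a):
1. [](c | a) & <>~(c | a), w0
2. [](c | a), w0
3. <>~(c | a), w0
4. c | a, w0
5. a, w0
6. ~(c | a), w1
7. ~c, w1
8. ~a, w1
9. c | a, w1
10. a, w1
Accessibility: w0Rw0, w0Rw1, w1Rw0, w1Rw1
Branch closes: a and ~a both at w1.
Every branch of the negation's tableau closes; the branch above is one of them.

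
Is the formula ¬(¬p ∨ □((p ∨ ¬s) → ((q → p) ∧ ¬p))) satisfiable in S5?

Satisfiable (open branch found)

1. ¬(¬p ∨ □((p ∨ ¬s) → ((q → p) ∧ ¬p))), u
2. p, u
3. ¬□((p ∨ ¬s) → ((q → p) ∧ ¬p)), u
4. ¬((p ∨ ¬s) → ((q → p) ∧ ¬p)), v
5. p ∨ ¬s, v
6. ¬((q → p) ∧ ¬p), v
7. ¬s, v
8. p, v
Accessibility: uRu, uRv, vRu, vRv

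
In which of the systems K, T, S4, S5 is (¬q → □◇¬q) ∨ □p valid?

S5-tableau for the negation ¬((¬q → □◇¬q) ∨ □p):
1. ¬((¬q → □◇¬q) ∨ □p), w0
2. ¬(¬q → □◇¬q), w0
3. ¬□p, w0
4. ¬q, w0
5. ¬□◇¬q, w0
6. ¬p, w1
7. ¬◇¬q, w2
8. q, w0
Accessibility: w0Rw0, w0Rw1, w0Rw2, w1Rw0, w1Rw1, w1Rw2, w2Rw0, w2Rw1, w2Rw2
Branch closes: q and ¬q both at w0.
Every branch closes (one shown): valid in S5.
S4-tableau for the negation ¬((¬q → □◇¬q) ∨ □p):
1. ¬((¬q → □◇¬q) ∨ □p), w0
2. ¬(¬q → □◇¬q), w0
3. ¬□p, w0
4. ¬q, w0
5. ¬□◇¬q, w0
6. ¬p, w1
7. ¬◇¬q, w2
8. q, w2
Accessibility: w0Rw0, w0Rw1, w0Rw2, w1Rw1, w2Rw2
Complete open branch: countermodel on an S4-frame, so not valid in S4, nor in K, T (the same frame is also a K-frame and a T-frame).

S5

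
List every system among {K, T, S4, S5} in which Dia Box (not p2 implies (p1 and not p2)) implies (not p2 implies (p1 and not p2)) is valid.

S5

S4-tableau for the negation not (Dia Box (not p2 implies (p1 and not p2)) implies (not p2 implies (p1 and not p2))):
1. not (Dia Box (not p2 implies (p1 and not p2)) implies (not p2 implies (p1 and not p2))), w0
2. Dia Box (not p2 implies (p1 and not p2)), w0   [neg-implies-rule on 1]
3. not (not p2 implies (p1 and not p2)), w0   [neg-implies-rule on 1]
4. not p2, w0   [neg-implies-rule on 3]
5. not (p1 and not p2), w0   [neg-implies-rule on 3]
6. not p1, w0   [neg-and-rule on 5 (branches; this branch)]
7. Box (not p2 implies (p1 and not p2)), w1   [Dia-rule on 2: fresh world w1, w0Rw1]
8. not p2 implies (p1 and not p2), w1   [Box-rule on 7 via w1Rw1]
9. p1 and not p2, w1   [implies-rule on 8 (branches; this branch)]
10. p1, w1   [and-rule on 9]
11. not p2, w1   [and-rule on 9]
Accessibility: w0Rw0, w0Rw1, w1Rw1
Complete open branch: countermodel on an S4-frame, so not valid in S4, nor in K, T (the same frame is also a K-frame and a T-frame).
S5-tableau for the negation not (Dia Box (not p2 implies (p1 and not p2)) implies (not p2 implies (p1 and not p2))):
1. not (Dia Box (not p2 implies (p1 and not p2)) implies (not p2 implies (p1 and not p2))), w0
2. Dia Box (not p2 implies (p1 and not p2)), w0   [neg-implies-rule on 1]
3. not (not p2 implies (p1 and not p2)), w0   [neg-implies-rule on 1]
4. not p2, w0   [neg-implies-rule on 3]
5. not (p1 and not p2), w0   [neg-implies-rule on 3]
6. not p1, w0   [neg-and-rule on 5 (branches; this branch)]
7. Box (not p2 implies (p1 and not p2)), w1   [Dia-rule on 2: fresh world w1, w0Rw1]
8. not p2 implies (p1 and not p2), w0   [Box-rule on 7 via w1Rw0]
9. not p2 implies (p1 and not p2), w1   [Box-rule on 7 via w1Rw1]
10. p1 and not p2, w0   [implies-rule on 8 (branches; this branch)]
11. p1, w0   [and-rule on 10]
Accessibility: w0Rw0, w0Rw1, w1Rw0, w1Rw1
Branch closes: p1 and not p1 both at w0.
Every branch closes (one shown): valid in S5.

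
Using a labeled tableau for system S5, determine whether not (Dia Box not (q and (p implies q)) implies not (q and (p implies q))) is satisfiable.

Unsatisfiable (every branch closes)

1. not (Dia Box not (q and (p implies q)) implies not (q and (p implies q))), 0
2. Dia Box not (q and (p implies q)), 0   [neg-implies-rule on 1]
3. q and (p implies q), 0   [neg-implies-rule on 1]
4. q, 0   [and-rule on 3]
5. p implies q, 0   [and-rule on 3]
6. Box not (q and (p implies q)), 1   [Dia-rule on 2: fresh world 1, 0R1]
7. not (q and (p implies q)), 0   [Box-rule on 6 via 1R0]
8. not (q and (p implies q)), 1   [Box-rule on 6 via 1R1]
9. not (p implies q), 0   [neg-and-rule on 7 (branches; this branch)]
10. p, 0   [neg-implies-rule on 9]
11. not q, 0   [neg-implies-rule on 9]
Accessibility: 0R0, 0R1, 1R0, 1R1
Branch closes: q and not q both at 0.
Every branch closes; the branch above is one of them.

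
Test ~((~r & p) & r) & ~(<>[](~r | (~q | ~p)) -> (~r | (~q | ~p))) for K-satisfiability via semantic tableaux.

1. ~((~r & p) & r) & ~(<>[](~r | (~q | ~p)) -> (~r | (~q | ~p))), w0
2. ~((~r & p) & r), w0   [&-rule on 1]
3. ~(<>[](~r | (~q | ~p)) -> (~r | (~q | ~p))), w0   [&-rule on 1]
4. <>[](~r | (~q | ~p)), w0   [~->-rule on 3]
5. ~(~r | (~q | ~p)), w0   [~->-rule on 3]
6. r, w0   [~|-rule on 5]
7. ~(~q | ~p), w0   [~|-rule on 5]
8. q, w0   [~|-rule on 7]
9. p, w0   [~|-rule on 7]
10. ~(~r & p), w0   [~&-rule on 2 (branches; this branch)]
11. [](~r | (~q | ~p)), w1   [<>-rule on 4: fresh world w1, w0Rw1]
Accessibility: w0Rw1

Satisfiable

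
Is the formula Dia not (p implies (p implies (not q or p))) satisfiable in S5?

No, unsatisfiable

1. Dia not (p implies (p implies (not q or p))), u
2. not (p implies (p implies (not q or p))), v
3. p, v
4. not (p implies (not q or p)), v
5. not (not q or p), v
6. q, v
7. not p, v
Accessibility: uRu, uRv, vRu, vRv
Branch closes: p and not p both at v.
(One branch shown.) All branches close.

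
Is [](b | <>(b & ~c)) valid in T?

Not valid

Tableau for the negation ~[](b | <>(b & ~c)):
1. ~[](b | <>(b & ~c)), w0
2. ~(b | <>(b & ~c)), w1
3. ~b, w1
4. ~<>(b & ~c), w1
5. ~(b & ~c), w1
6. c, w1
Accessibility: w0Rw0, w0Rw1, w1Rw1
The negation has an open branch (countermodel exists).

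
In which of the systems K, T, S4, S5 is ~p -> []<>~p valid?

S5

S4-tableau for the negation ~(~p -> []<>~p):
1. ~(~p -> []<>~p), w0
2. ~p, w0   [~->-rule on 1]
3. ~[]<>~p, w0   [~->-rule on 1]
4. ~<>~p, w1   [~[]-rule on 3: fresh world w1, w0Rw1]
5. p, w1   [~<>-rule on 4 via w1Rw1]
Accessibility: w0Rw0, w0Rw1, w1Rw1
Complete open branch: countermodel on an S4-frame, so not valid in S4, nor in K, T (the same frame is also a K-frame and a T-frame).
S5-tableau for the negation ~(~p -> []<>~p):
1. ~(~p -> []<>~p), w0
2. ~p, w0   [~->-rule on 1]
3. ~[]<>~p, w0   [~->-rule on 1]
4. ~<>~p, w1   [~[]-rule on 3: fresh world w1, w0Rw1]
5. p, w0   [~<>-rule on 4 via w1Rw0]
Accessibility: w0Rw0, w0Rw1, w1Rw0, w1Rw1
Branch closes: p and ~p both at w0.
Every branch closes (one shown): valid in S5.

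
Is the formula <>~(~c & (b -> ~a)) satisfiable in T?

1. <>~(~c & (b -> ~a)), w0
2. ~(~c & (b -> ~a)), w1   [<>-rule on 1: fresh world w1, w0Rw1]
3. ~(b -> ~a), w1   [~&-rule on 2 (branches; this branch)]
4. b, w1   [~->-rule on 3]
5. a, w1   [~->-rule on 3]
Accessibility: w0Rw0, w0Rw1, w1Rw1

Yes, satisfiable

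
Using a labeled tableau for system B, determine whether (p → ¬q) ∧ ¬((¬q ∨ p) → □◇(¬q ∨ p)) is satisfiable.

Unsatisfiable (every branch closes)

1. (p → ¬q) ∧ ¬((¬q ∨ p) → □◇(¬q ∨ p)), 0
2. p → ¬q, 0
3. ¬((¬q ∨ p) → □◇(¬q ∨ p)), 0
4. ¬q ∨ p, 0
5. ¬□◇(¬q ∨ p), 0
6. ¬q, 0
7. p, 0
8. ¬◇(¬q ∨ p), 1
9. ¬(¬q ∨ p), 0
10. q, 0
11. ¬p, 0
Accessibility: 0R0, 0R1, 1R0, 1R1
Branch closes: q and ¬q both at 0.
All branches of the tableau close; one closing branch shown above.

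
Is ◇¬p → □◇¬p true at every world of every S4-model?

Tableau for the negation ¬(◇¬p → □◇¬p):
1. ¬(◇¬p → □◇¬p), 0
2. ◇¬p, 0
3. ¬□◇¬p, 0
4. ¬p, 1
5. ¬◇¬p, 2
6. p, 2
Accessibility: 0R0, 0R1, 0R2, 1R1, 2R2
The negation has an open branch (countermodel exists).

No, not valid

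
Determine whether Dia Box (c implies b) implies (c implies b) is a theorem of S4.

Tableau for the negation not (Dia Box (c implies b) implies (c implies b)):
1. not (Dia Box (c implies b) implies (c implies b)), w0
2. Dia Box (c implies b), w0   [neg-implies-rule on 1]
3. not (c implies b), w0   [neg-implies-rule on 1]
4. c, w0   [neg-implies-rule on 3]
5. not b, w0   [neg-implies-rule on 3]
6. Box (c implies b), w1   [Dia-rule on 2: fresh world w1, w0Rw1]
7. c implies b, w1   [Box-rule on 6 via w1Rw1]
8. b, w1   [implies-rule on 7 (branches; this branch)]
Accessibility: w0Rw0, w0Rw1, w1Rw1
The negation has an open branch (countermodel exists).

Invalid (countermodel exists)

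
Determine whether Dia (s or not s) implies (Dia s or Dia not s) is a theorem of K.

Tableau for the negation not (Dia (s or not s) implies (Dia s or Dia not s)):
1. not (Dia (s or not s) implies (Dia s or Dia not s)), 0
2. Dia (s or not s), 0
3. not (Dia s or Dia not s), 0
4. not Dia s, 0
5. not Dia not s, 0
6. s or not s, 1
7. not s, 1
8. s, 1
Accessibility: 0R1
Branch closes: s and not s both at 1.
All branches of the negation close; one closing branch shown above.

Valid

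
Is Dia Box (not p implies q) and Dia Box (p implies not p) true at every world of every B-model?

Tableau for the negation not (Dia Box (not p implies q) and Dia Box (p implies not p)):
1. not (Dia Box (not p implies q) and Dia Box (p implies not p)), u
2. not Dia Box (p implies not p), u
3. not Box (p implies not p), u
4. not (p implies not p), v
5. p, v
6. not Box (p implies not p), v
7. not (p implies not p), w
8. p, w
Accessibility: uRu, uRv, vRu, vRv, vRw, wRv, wRw
The negation has an open branch (countermodel exists).

Not valid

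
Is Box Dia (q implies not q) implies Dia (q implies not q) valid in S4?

Tableau for the negation not (Box Dia (q implies not q) implies Dia (q implies not q)):
1. not (Box Dia (q implies not q) implies Dia (q implies not q)), u
2. Box Dia (q implies not q), u   [neg-implies-rule on 1]
3. not Dia (q implies not q), u   [neg-implies-rule on 1]
4. Dia (q implies not q), u   [Box-rule on 2 via uRu]
5. not (q implies not q), u   [neg-Dia-rule on 3 via uRu]
6. q, u   [neg-implies-rule on 5]
7. q implies not q, v   [Dia-rule on 4: fresh world v, uRv]
8. Dia (q implies not q), v   [Box-rule on 2 via uRv]
9. not (q implies not q), v   [neg-Dia-rule on 3 via uRv]
10. q, v   [neg-implies-rule on 9]
11. not q, v   [implies-rule on 7 (branches; this branch)]
Accessibility: uRu, uRv, vRv
Branch closes: q and not q both at v.
Every branch of the negation's tableau closes; the branch above is one of them.

Valid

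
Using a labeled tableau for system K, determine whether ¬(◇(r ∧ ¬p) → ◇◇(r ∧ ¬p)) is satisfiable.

Yes, satisfiable

1. ¬(◇(r ∧ ¬p) → ◇◇(r ∧ ¬p)), 0
2. ◇(r ∧ ¬p), 0   [¬→-rule on 1]
3. ¬◇◇(r ∧ ¬p), 0   [¬→-rule on 1]
4. r ∧ ¬p, 1   [◇-rule on 2: fresh world 1, 0R1]
5. r, 1   [∧-rule on 4]
6. ¬p, 1   [∧-rule on 4]
7. ¬◇(r ∧ ¬p), 1   [¬◇-rule on 3 via 0R1]
Accessibility: 0R1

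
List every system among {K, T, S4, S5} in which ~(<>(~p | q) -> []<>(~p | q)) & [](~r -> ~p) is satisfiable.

S5-tableau for the formula:
1. ~(<>(~p | q) -> []<>(~p | q)) & [](~r -> ~p), 0
2. ~(<>(~p | q) -> []<>(~p | q)), 0   [&-rule on 1]
3. [](~r -> ~p), 0   [&-rule on 1]
4. <>(~p | q), 0   [~->-rule on 2]
5. ~[]<>(~p | q), 0   [~->-rule on 2]
6. ~r -> ~p, 0   [[]-rule on 3 via 0R0]
7. r, 0   [->-rule on 6 (branches; this branch)]
8. ~p | q, 1   [<>-rule on 4: fresh world 1, 0R1]
9. ~r -> ~p, 1   [[]-rule on 3 via 0R1]
10. q, 1   [|-rule on 8 (branches; this branch)]
11. ~p, 1   [->-rule on 9 (branches; this branch)]
12. ~<>(~p | q), 2   [~[]-rule on 5: fresh world 2, 0R2]
13. ~r -> ~p, 2   [[]-rule on 3 via 0R2]
14. ~(~p | q), 0   [~<>-rule on 12 via 2R0]
15. p, 0   [~|-rule on 14]
16. ~q, 0   [~|-rule on 14]
17. ~(~p | q), 1   [~<>-rule on 12 via 2R1]
18. p, 1   [~|-rule on 17]
19. ~q, 1   [~|-rule on 17]
Accessibility: 0R0, 0R1, 0R2, 1R0, 1R1, 1R2, 2R0, 2R1, 2R2
Branch closes: p and ~p both at 1.
Every branch closes (one shown): unsatisfiable in S5.
S4-tableau for the formula:
1. ~(<>(~p | q) -> []<>(~p | q)) & [](~r -> ~p), 0
2. ~(<>(~p | q) -> []<>(~p | q)), 0   [&-rule on 1]
3. [](~r -> ~p), 0   [&-rule on 1]
4. <>(~p | q), 0   [~->-rule on 2]
5. ~[]<>(~p | q), 0   [~->-rule on 2]
6. ~r -> ~p, 0   [[]-rule on 3 via 0R0]
7. ~p, 0   [->-rule on 6 (branches; this branch)]
8. ~p | q, 1   [<>-rule on 4: fresh world 1, 0R1]
9. ~r -> ~p, 1   [[]-rule on 3 via 0R1]
10. q, 1   [|-rule on 8 (branches; this branch)]
11. ~p, 1   [->-rule on 9 (branches; this branch)]
12. ~<>(~p | q), 2   [~[]-rule on 5: fresh world 2, 0R2]
13. ~r -> ~p, 2   [[]-rule on 3 via 0R2]
14. ~(~p | q), 2   [~<>-rule on 12 via 2R2]
15. p, 2   [~|-rule on 14]
16. ~q, 2   [~|-rule on 14]
17. r, 2   [->-rule on 13 (branches; this branch)]
Accessibility: 0R0, 0R1, 0R2, 1R1, 2R2
Complete open branch: satisfiable in S4, hence also in K, T (this S4-model is also a K-model and a T-model).

K, T, S4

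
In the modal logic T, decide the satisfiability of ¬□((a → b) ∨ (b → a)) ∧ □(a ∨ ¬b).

No, unsatisfiable

1. ¬□((a → b) ∨ (b → a)) ∧ □(a ∨ ¬b), u
2. ¬□((a → b) ∨ (b → a)), u
3. □(a ∨ ¬b), u
4. a ∨ ¬b, u
5. ¬b, u
6. ¬((a → b) ∨ (b → a)), v
7. ¬(a → b), v
8. ¬(b → a), v
9. a, v
10. ¬b, v
11. b, v
12. ¬a, v
Accessibility: uRu, uRv, vRv
Branch closes: b and ¬b both at v.
(One branch shown.) All branches close.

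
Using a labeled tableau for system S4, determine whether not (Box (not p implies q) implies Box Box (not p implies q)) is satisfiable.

1. not (Box (not p implies q) implies Box Box (not p implies q)), u
2. Box (not p implies q), u
3. not Box Box (not p implies q), u
4. not p implies q, u
5. q, u
6. not Box (not p implies q), v
7. not p implies q, v
8. q, v
9. not (not p implies q), w
10. not p, w
11. not q, w
12. not p implies q, w
13. q, w
Accessibility: uRu, uRv, uRw, vRv, vRw, wRw
Branch closes: q and not q both at w.
All branches of the tableau close; one closing branch shown above.

No, unsatisfiable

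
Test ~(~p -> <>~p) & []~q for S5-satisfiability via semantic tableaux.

Unsatisfiable (every branch closes)

1. ~(~p -> <>~p) & []~q, w0
2. ~(~p -> <>~p), w0   [&-rule on 1]
3. []~q, w0   [&-rule on 1]
4. ~p, w0   [~->-rule on 2]
5. ~<>~p, w0   [~->-rule on 2]
6. ~q, w0   [[]-rule on 3 via w0Rw0]
7. p, w0   [~<>-rule on 5 via w0Rw0]
Accessibility: w0Rw0
Branch closes: p and ~p both at w0.
Every branch closes; the branch above is one of them.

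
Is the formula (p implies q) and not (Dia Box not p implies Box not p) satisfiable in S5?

No, unsatisfiable

1. (p implies q) and not (Dia Box not p implies Box not p), 0
2. p implies q, 0   [and-rule on 1]
3. not (Dia Box not p implies Box not p), 0   [and-rule on 1]
4. Dia Box not p, 0   [neg-implies-rule on 3]
5. not Box not p, 0   [neg-implies-rule on 3]
6. q, 0   [implies-rule on 2 (branches; this branch)]
7. Box not p, 1   [Dia-rule on 4: fresh world 1, 0R1]
8. not p, 0   [Box-rule on 7 via 1R0]
9. not p, 1   [Box-rule on 7 via 1R1]
10. p, 2   [neg-Box-rule on 5: fresh world 2, 0R2]
11. not p, 2   [Box-rule on 7 via 1R2]
Accessibility: 0R0, 0R1, 0R2, 1R0, 1R1, 1R2, 2R0, 2R1, 2R2
Branch closes: p and not p both at 2.
All branches of the tableau close; one closing branch shown above.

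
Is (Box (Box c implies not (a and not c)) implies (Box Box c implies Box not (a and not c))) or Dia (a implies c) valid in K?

Tableau for the negation not ((Box (Box c implies not (a and not c)) implies (Box Box c implies Box not (a and not c))) or Dia (a implies c)):
1. not ((Box (Box c implies not (a and not c)) implies (Box Box c implies Box not (a and not c))) or Dia (a implies c)), w0
2. not (Box (Box c implies not (a and not c)) implies (Box Box c implies Box not (a and not c))), w0
3. not Dia (a implies c), w0
4. Box (Box c implies not (a and not c)), w0
5. not (Box Box c implies Box not (a and not c)), w0
6. Box Box c, w0
7. not Box not (a and not c), w0
8. a and not c, w1
9. a, w1
10. not c, w1
11. not (a implies c), w1
12. Box c implies not (a and not c), w1
13. Box c, w1
14. not Box c, w1
15. not c, w2
16. c, w2
Accessibility: w0Rw1, w1Rw2
Branch closes: c and not c both at w2.
Every branch of the negation's tableau closes; the branch above is one of them.

Valid in K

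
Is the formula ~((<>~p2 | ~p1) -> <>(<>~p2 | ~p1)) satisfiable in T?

1. ~((<>~p2 | ~p1) -> <>(<>~p2 | ~p1)), 0
2. <>~p2 | ~p1, 0
3. ~<>(<>~p2 | ~p1), 0
4. ~(<>~p2 | ~p1), 0
5. ~<>~p2, 0
6. p1, 0
7. p2, 0
8. <>~p2, 0
9. ~p2, 1
10. ~(<>~p2 | ~p1), 1
11. ~<>~p2, 1
12. p1, 1
13. p2, 1
Accessibility: 0R0, 0R1, 1R1
Branch closes: p2 and ~p2 both at 1.
All branches of the tableau close; one closing branch shown above.

No, unsatisfiable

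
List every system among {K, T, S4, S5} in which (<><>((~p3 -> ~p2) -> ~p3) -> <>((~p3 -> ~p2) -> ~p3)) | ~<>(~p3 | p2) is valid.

S4, S5

S4-tableau for the negation ~((<><>((~p3 -> ~p2) -> ~p3) -> <>((~p3 -> ~p2) -> ~p3)) | ~<>(~p3 | p2)):
1. ~((<><>((~p3 -> ~p2) -> ~p3) -> <>((~p3 -> ~p2) -> ~p3)) | ~<>(~p3 | p2)), 0
2. ~(<><>((~p3 -> ~p2) -> ~p3) -> <>((~p3 -> ~p2) -> ~p3)), 0   [~|-rule on 1]
3. <>(~p3 | p2), 0   [~|-rule on 1]
4. <><>((~p3 -> ~p2) -> ~p3), 0   [~->-rule on 2]
5. ~<>((~p3 -> ~p2) -> ~p3), 0   [~->-rule on 2]
6. ~((~p3 -> ~p2) -> ~p3), 0   [~<>-rule on 5 via 0R0]
7. ~p3 -> ~p2, 0   [~->-rule on 6]
8. p3, 0   [~->-rule on 6]
9. ~p2, 0   [->-rule on 7 (branches; this branch)]
10. ~p3 | p2, 1   [<>-rule on 3: fresh world 1, 0R1]
11. ~((~p3 -> ~p2) -> ~p3), 1   [~<>-rule on 5 via 0R1]
12. ~p3 -> ~p2, 1   [~->-rule on 11]
13. p3, 1   [~->-rule on 11]
14. p2, 1   [|-rule on 10 (branches; this branch)]
15. <>((~p3 -> ~p2) -> ~p3), 2   [<>-rule on 4: fresh world 2, 0R2]
16. ~((~p3 -> ~p2) -> ~p3), 2   [~<>-rule on 5 via 0R2]
17. ~p3 -> ~p2, 2   [~->-rule on 16]
18. p3, 2   [~->-rule on 16]
19. ~p2, 2   [->-rule on 17 (branches; this branch)]
20. (~p3 -> ~p2) -> ~p3, 3   [<>-rule on 15: fresh world 3, 2R3]
21. ~((~p3 -> ~p2) -> ~p3), 3   [~<>-rule on 5 via 0R3]
22. ~p3 -> ~p2, 3   [~->-rule on 21]
23. p3, 3   [~->-rule on 21]
24. ~(~p3 -> ~p2), 3   [->-rule on 20 (branches; this branch)]
25. ~p3, 3   [~->-rule on 24]
26. p2, 3   [~->-rule on 24]
Accessibility: 0R0, 0R1, 0R2, 0R3, 1R1, 2R2, 2R3, 3R3
Branch closes: p3 and ~p3 both at 3.
Every branch closes (one shown): valid in S4, hence also in S5 (every theorem of S4 is a theorem of S5).
T-tableau for the negation ~((<><>((~p3 -> ~p2) -> ~p3) -> <>((~p3 -> ~p2) -> ~p3)) | ~<>(~p3 | p2)):
1. ~((<><>((~p3 -> ~p2) -> ~p3) -> <>((~p3 -> ~p2) -> ~p3)) | ~<>(~p3 | p2)), 0
2. ~(<><>((~p3 -> ~p2) -> ~p3) -> <>((~p3 -> ~p2) -> ~p3)), 0   [~|-rule on 1]
3. <>(~p3 | p2), 0   [~|-rule on 1]
4. <><>((~p3 -> ~p2) -> ~p3), 0   [~->-rule on 2]
5. ~<>((~p3 -> ~p2) -> ~p3), 0   [~->-rule on 2]
6. ~((~p3 -> ~p2) -> ~p3), 0   [~<>-rule on 5 via 0R0]
7. ~p3 -> ~p2, 0   [~->-rule on 6]
8. p3, 0   [~->-rule on 6]
9. ~p2, 0   [->-rule on 7 (branches; this branch)]
10. ~p3 | p2, 1   [<>-rule on 3: fresh world 1, 0R1]
11. ~((~p3 -> ~p2) -> ~p3), 1   [~<>-rule on 5 via 0R1]
12. ~p3 -> ~p2, 1   [~->-rule on 11]
13. p3, 1   [~->-rule on 11]
14. p2, 1   [|-rule on 10 (branches; this branch)]
15. <>((~p3 -> ~p2) -> ~p3), 2   [<>-rule on 4: fresh world 2, 0R2]
16. ~((~p3 -> ~p2) -> ~p3), 2   [~<>-rule on 5 via 0R2]
17. ~p3 -> ~p2, 2   [~->-rule on 16]
18. p3, 2   [~->-rule on 16]
19. ~p2, 2   [->-rule on 17 (branches; this branch)]
20. (~p3 -> ~p2) -> ~p3, 3   [<>-rule on 15: fresh world 3, 2R3]
21. ~p3, 3   [->-rule on 20 (branches; this branch)]
Accessibility: 0R0, 0R1, 0R2, 1R1, 2R2, 2R3, 3R3
Complete open branch: countermodel on a T-frame, so not valid in T, nor in K (the same frame is also a K-frame).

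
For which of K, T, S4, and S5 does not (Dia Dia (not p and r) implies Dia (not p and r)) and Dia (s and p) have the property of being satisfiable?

S4-tableau for the formula:
1. not (Dia Dia (not p and r) implies Dia (not p and r)) and Dia (s and p), u
2. not (Dia Dia (not p and r) implies Dia (not p and r)), u   [and-rule on 1]
3. Dia (s and p), u   [and-rule on 1]
4. Dia Dia (not p and r), u   [neg-implies-rule on 2]
5. not Dia (not p and r), u   [neg-implies-rule on 2]
6. not (not p and r), u   [neg-Dia-rule on 5 via uRu]
7. not r, u   [neg-and-rule on 6 (branches; this branch)]
8. s and p, v   [Dia-rule on 3: fresh world v, uRv]
9. s, v   [and-rule on 8]
10. p, v   [and-rule on 8]
11. not (not p and r), v   [neg-Dia-rule on 5 via uRv]
12. not r, v   [neg-and-rule on 11 (branches; this branch)]
13. Dia (not p and r), w   [Dia-rule on 4: fresh world w, uRw]
14. not (not p and r), w   [neg-Dia-rule on 5 via uRw]
15. not r, w   [neg-and-rule on 14 (branches; this branch)]
16. not p and r, x   [Dia-rule on 13: fresh world x, wRx]
17. not p, x   [and-rule on 16]
18. r, x   [and-rule on 16]
19. not (not p and r), x   [neg-Dia-rule on 5 via uRx]
20. not r, x   [neg-and-rule on 19 (branches; this branch)]
Accessibility: uRu, uRv, uRw, uRx, vRv, wRw, wRx, xRx
Branch closes: r and not r both at x.
Every branch closes (one shown): unsatisfiable in S4, hence also in S5 (every S5-frame is an S4-frame).
T-tableau for the formula:
1. not (Dia Dia (not p and r) implies Dia (not p and r)) and Dia (s and p), u
2. not (Dia Dia (not p and r) implies Dia (not p and r)), u   [and-rule on 1]
3. Dia (s and p), u   [and-rule on 1]
4. Dia Dia (not p and r), u   [neg-implies-rule on 2]
5. not Dia (not p and r), u   [neg-implies-rule on 2]
6. not (not p and r), u   [neg-Dia-rule on 5 via uRu]
7. not r, u   [neg-and-rule on 6 (branches; this branch)]
8. s and p, v   [Dia-rule on 3: fresh world v, uRv]
9. s, v   [and-rule on 8]
10. p, v   [and-rule on 8]
11. not (not p and r), v   [neg-Dia-rule on 5 via uRv]
12. not r, v   [neg-and-rule on 11 (branches; this branch)]
13. Dia (not p and r), w   [Dia-rule on 4: fresh world w, uRw]
14. not (not p and r), w   [neg-Dia-rule on 5 via uRw]
15. not r, w   [neg-and-rule on 14 (branches; this branch)]
16. not p and r, x   [Dia-rule on 13: fresh world x, wRx]
17. not p, x   [and-rule on 16]
18. r, x   [and-rule on 16]
Accessibility: uRu, uRv, uRw, vRv, wRw, wRx, xRx
Complete open branch: satisfiable in T, hence also in K (this T-model is also a K-model).

K, T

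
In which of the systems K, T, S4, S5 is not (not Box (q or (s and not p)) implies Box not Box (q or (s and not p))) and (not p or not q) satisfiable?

K, T, S4

S5-tableau for the formula:
1. not (not Box (q or (s and not p)) implies Box not Box (q or (s and not p))) and (not p or not q), 0
2. not (not Box (q or (s and not p)) implies Box not Box (q or (s and not p))), 0
3. not p or not q, 0
4. not Box (q or (s and not p)), 0
5. not Box not Box (q or (s and not p)), 0
6. not q, 0
7. not (q or (s and not p)), 1
8. not q, 1
9. not (s and not p), 1
10. p, 1
11. Box (q or (s and not p)), 2
12. q or (s and not p), 0
13. q or (s and not p), 1
14. q or (s and not p), 2
15. s and not p, 0
16. s, 0
17. not p, 0
18. s and not p, 1
19. s, 1
20. not p, 1
Accessibility: 0R0, 0R1, 0R2, 1R0, 1R1, 1R2, 2R0, 2R1, 2R2
Branch closes: p and not p both at 1.
Every branch closes (one shown): unsatisfiable in S5.
S4-tableau for the formula:
1. not (not Box (q or (s and not p)) implies Box not Box (q or (s and not p))) and (not p or not q), 0
2. not (not Box (q or (s and not p)) implies Box not Box (q or (s and not p))), 0
3. not p or not q, 0
4. not Box (q or (s and not p)), 0
5. not Box not Box (q or (s and not p)), 0
6. not q, 0
7. not (q or (s and not p)), 1
8. not q, 1
9. not (s and not p), 1
10. p, 1
11. Box (q or (s and not p)), 2
12. q or (s and not p), 2
13. s and not p, 2
14. s, 2
15. not p, 2
Accessibility: 0R0, 0R1, 0R2, 1R1, 2R2
Complete open branch: satisfiable in S4, hence also in K, T (this S4-model is also a K-model and a T-model).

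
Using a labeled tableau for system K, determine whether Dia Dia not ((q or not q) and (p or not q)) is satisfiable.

Yes, satisfiable

1. Dia Dia not ((q or not q) and (p or not q)), u
2. Dia not ((q or not q) and (p or not q)), v
3. not ((q or not q) and (p or not q)), w
4. not (p or not q), w
5. not p, w
6. q, w
Accessibility: uRv, vRw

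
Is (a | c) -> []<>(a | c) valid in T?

Not valid

Tableau for the negation ~((a | c) -> []<>(a | c)):
1. ~((a | c) -> []<>(a | c)), u
2. a | c, u
3. ~[]<>(a | c), u
4. c, u
5. ~<>(a | c), v
6. ~(a | c), v
7. ~a, v
8. ~c, v
Accessibility: uRu, uRv, vRv
The negation has an open branch (countermodel exists).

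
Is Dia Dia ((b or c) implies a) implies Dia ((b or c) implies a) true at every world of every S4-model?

Yes, valid

Tableau for the negation not (Dia Dia ((b or c) implies a) implies Dia ((b or c) implies a)):
1. not (Dia Dia ((b or c) implies a) implies Dia ((b or c) implies a)), 0
2. Dia Dia ((b or c) implies a), 0
3. not Dia ((b or c) implies a), 0
4. not ((b or c) implies a), 0
5. b or c, 0
6. not a, 0
7. c, 0
8. Dia ((b or c) implies a), 1
9. not ((b or c) implies a), 1
10. b or c, 1
11. not a, 1
12. c, 1
13. (b or c) implies a, 2
14. not ((b or c) implies a), 2
15. b or c, 2
16. not a, 2
17. not (b or c), 2
18. not b, 2
19. not c, 2
20. c, 2
Accessibility: 0R0, 0R1, 0R2, 1R1, 1R2, 2R2
Branch closes: c and not c both at 2.
All branches of the negation close; one closing branch shown above.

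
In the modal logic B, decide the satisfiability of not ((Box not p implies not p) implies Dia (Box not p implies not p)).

1. not ((Box not p implies not p) implies Dia (Box not p implies not p)), 0
2. Box not p implies not p, 0
3. not Dia (Box not p implies not p), 0
4. not (Box not p implies not p), 0
5. Box not p, 0
6. p, 0
7. not p, 0
Accessibility: 0R0
Branch closes: p and not p both at 0.
Every branch closes; the branch above is one of them.

Unsatisfiable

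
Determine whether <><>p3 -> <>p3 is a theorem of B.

Not valid

Tableau for the negation ~(<><>p3 -> <>p3):
1. ~(<><>p3 -> <>p3), 0
2. <><>p3, 0
3. ~<>p3, 0
4. ~p3, 0
5. <>p3, 1
6. ~p3, 1
7. p3, 2
Accessibility: 0R0, 0R1, 1R0, 1R1, 1R2, 2R1, 2R2
The negation has an open branch (countermodel exists).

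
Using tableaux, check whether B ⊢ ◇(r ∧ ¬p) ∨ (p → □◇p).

Tableau for the negation ¬(◇(r ∧ ¬p) ∨ (p → □◇p)):
1. ¬(◇(r ∧ ¬p) ∨ (p → □◇p)), u
2. ¬◇(r ∧ ¬p), u
3. ¬(p → □◇p), u
4. p, u
5. ¬□◇p, u
6. ¬(r ∧ ¬p), u
7. ¬◇p, v
8. ¬(r ∧ ¬p), v
9. ¬p, u
Accessibility: uRu, uRv, vRu, vRv
Branch closes: p and ¬p both at u.
Every branch of the negation's tableau closes; the branch above is one of them.

Yes, valid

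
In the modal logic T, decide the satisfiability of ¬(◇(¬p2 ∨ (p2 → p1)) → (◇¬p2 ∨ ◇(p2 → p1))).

1. ¬(◇(¬p2 ∨ (p2 → p1)) → (◇¬p2 ∨ ◇(p2 → p1))), u
2. ◇(¬p2 ∨ (p2 → p1)), u
3. ¬(◇¬p2 ∨ ◇(p2 → p1)), u
4. ¬◇¬p2, u
5. ¬◇(p2 → p1), u
6. p2, u
7. ¬(p2 → p1), u
8. ¬p1, u
9. ¬p2 ∨ (p2 → p1), v
10. p2, v
11. ¬(p2 → p1), v
12. ¬p1, v
13. p2 → p1, v
14. p1, v
Accessibility: uRu, uRv, vRv
Branch closes: p1 and ¬p1 both at v.
(One branch shown.) All branches close.

Unsatisfiable (every branch closes)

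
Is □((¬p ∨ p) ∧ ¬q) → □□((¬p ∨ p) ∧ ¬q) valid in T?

Invalid (countermodel exists)

Tableau for the negation ¬(□((¬p ∨ p) ∧ ¬q) → □□((¬p ∨ p) ∧ ¬q)):
1. ¬(□((¬p ∨ p) ∧ ¬q) → □□((¬p ∨ p) ∧ ¬q)), 0
2. □((¬p ∨ p) ∧ ¬q), 0   [¬→-rule on 1]
3. ¬□□((¬p ∨ p) ∧ ¬q), 0   [¬→-rule on 1]
4. (¬p ∨ p) ∧ ¬q, 0   [□-rule on 2 via 0R0]
5. ¬p ∨ p, 0   [∧-rule on 4]
6. ¬q, 0   [∧-rule on 4]
7. p, 0   [∨-rule on 5 (branches; this branch)]
8. ¬□((¬p ∨ p) ∧ ¬q), 1   [¬□-rule on 3: fresh world 1, 0R1]
9. (¬p ∨ p) ∧ ¬q, 1   [□-rule on 2 via 0R1]
10. ¬p ∨ p, 1   [∧-rule on 9]
11. ¬q, 1   [∧-rule on 9]
12. p, 1   [∨-rule on 10 (branches; this branch)]
13. ¬((¬p ∨ p) ∧ ¬q), 2   [¬□-rule on 8: fresh world 2, 1R2]
14. q, 2   [¬∧-rule on 13 (branches; this branch)]
Accessibility: 0R0, 0R1, 1R1, 1R2, 2R2
The negation has an open branch (countermodel exists).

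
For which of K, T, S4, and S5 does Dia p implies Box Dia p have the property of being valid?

S5-tableau for the negation not (Dia p implies Box Dia p):
1. not (Dia p implies Box Dia p), w0
2. Dia p, w0   [neg-implies-rule on 1]
3. not Box Dia p, w0   [neg-implies-rule on 1]
4. p, w1   [Dia-rule on 2: fresh world w1, w0Rw1]
5. not Dia p, w2   [neg-Box-rule on 3: fresh world w2, w0Rw2]
6. not p, w0   [neg-Dia-rule on 5 via w2Rw0]
7. not p, w1   [neg-Dia-rule on 5 via w2Rw1]
Accessibility: w0Rw0, w0Rw1, w0Rw2, w1Rw0, w1Rw1, w1Rw2, w2Rw0, w2Rw1, w2Rw2
Branch closes: p and not p both at w1.
Every branch closes (one shown): valid in S5.
S4-tableau for the negation not (Dia p implies Box Dia p):
1. not (Dia p implies Box Dia p), w0
2. Dia p, w0   [neg-implies-rule on 1]
3. not Box Dia p, w0   [neg-implies-rule on 1]
4. p, w1   [Dia-rule on 2: fresh world w1, w0Rw1]
5. not Dia p, w2   [neg-Box-rule on 3: fresh world w2, w0Rw2]
6. not p, w2   [neg-Dia-rule on 5 via w2Rw2]
Accessibility: w0Rw0, w0Rw1, w0Rw2, w1Rw1, w2Rw2
Complete open branch: countermodel on an S4-frame, so not valid in S4, nor in K, T (the same frame is also a K-frame and a T-frame).

S5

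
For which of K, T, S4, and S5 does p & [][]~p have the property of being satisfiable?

K

T-tableau for the formula:
1. p & [][]~p, 0
2. p, 0   [&-rule on 1]
3. [][]~p, 0   [&-rule on 1]
4. []~p, 0   [[]-rule on 3 via 0R0]
5. ~p, 0   [[]-rule on 4 via 0R0]
Accessibility: 0R0
Branch closes: p and ~p both at 0.
Every branch closes (one shown): unsatisfiable in T, hence also in S4, S5 (every S4/S5-frame is a T-frame).
K-tableau for the formula:
1. p & [][]~p, 0
2. p, 0   [&-rule on 1]
3. [][]~p, 0   [&-rule on 1]
Complete open branch: satisfiable in K.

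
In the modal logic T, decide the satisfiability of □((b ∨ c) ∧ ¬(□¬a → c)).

Yes, satisfiable

1. □((b ∨ c) ∧ ¬(□¬a → c)), w0
2. (b ∨ c) ∧ ¬(□¬a → c), w0
3. b ∨ c, w0
4. ¬(□¬a → c), w0
5. □¬a, w0
6. ¬c, w0
7. ¬a, w0
8. b, w0
Accessibility: w0Rw0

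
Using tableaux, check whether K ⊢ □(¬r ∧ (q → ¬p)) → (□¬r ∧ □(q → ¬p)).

Tableau for the negation ¬(□(¬r ∧ (q → ¬p)) → (□¬r ∧ □(q → ¬p))):
1. ¬(□(¬r ∧ (q → ¬p)) → (□¬r ∧ □(q → ¬p))), 0
2. □(¬r ∧ (q → ¬p)), 0   [¬→-rule on 1]
3. ¬(□¬r ∧ □(q → ¬p)), 0   [¬→-rule on 1]
4. ¬□(q → ¬p), 0   [¬∧-rule on 3 (branches; this branch)]
5. ¬(q → ¬p), 1   [¬□-rule on 4: fresh world 1, 0R1]
6. q, 1   [¬→-rule on 5]
7. p, 1   [¬→-rule on 5]
8. ¬r ∧ (q → ¬p), 1   [□-rule on 2 via 0R1]
9. ¬r, 1   [∧-rule on 8]
10. q → ¬p, 1   [∧-rule on 8]
11. ¬p, 1   [→-rule on 10 (branches; this branch)]
Accessibility: 0R1
Branch closes: p and ¬p both at 1.
All branches of the negation close; one closing branch shown above.

Yes, valid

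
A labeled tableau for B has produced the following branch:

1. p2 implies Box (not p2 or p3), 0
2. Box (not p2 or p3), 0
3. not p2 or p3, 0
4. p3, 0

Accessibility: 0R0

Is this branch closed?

No atom appears with both signs at the same world.

No, open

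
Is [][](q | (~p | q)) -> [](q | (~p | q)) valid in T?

Tableau for the negation ~([][](q | (~p | q)) -> [](q | (~p | q))):
1. ~([][](q | (~p | q)) -> [](q | (~p | q))), w0
2. [][](q | (~p | q)), w0
3. ~[](q | (~p | q)), w0
4. [](q | (~p | q)), w0
5. q | (~p | q), w0
6. ~p | q, w0
7. q, w0
8. ~(q | (~p | q)), w1
9. ~q, w1
10. ~(~p | q), w1
11. p, w1
12. [](q | (~p | q)), w1
13. q | (~p | q), w1
14. ~p | q, w1
15. q, w1
Accessibility: w0Rw0, w0Rw1, w1Rw1
Branch closes: q and ~q both at w1.
Every branch of the negation's tableau closes; the branch above is one of them.

Valid in T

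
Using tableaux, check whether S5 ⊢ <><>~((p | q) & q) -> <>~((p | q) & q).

Valid

Tableau for the negation ~(<><>~((p | q) & q) -> <>~((p | q) & q)):
1. ~(<><>~((p | q) & q) -> <>~((p | q) & q)), w0
2. <><>~((p | q) & q), w0
3. ~<>~((p | q) & q), w0
4. (p | q) & q, w0
5. p | q, w0
6. q, w0
7. <>~((p | q) & q), w1
8. (p | q) & q, w1
9. p | q, w1
10. q, w1
11. ~((p | q) & q), w2
12. (p | q) & q, w2
13. p | q, w2
14. q, w2
15. ~(p | q), w2
16. ~p, w2
17. ~q, w2
Accessibility: w0Rw0, w0Rw1, w0Rw2, w1Rw0, w1Rw1, w1Rw2, w2Rw0, w2Rw1, w2Rw2
Branch closes: q and ~q both at w2.
Every branch of the negation's tableau closes; the branch above is one of them.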